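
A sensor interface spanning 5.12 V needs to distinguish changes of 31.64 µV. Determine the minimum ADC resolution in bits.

18 bits

Number of steps required ≥ 5.12 V / 31.64 µV = 161820.48.
Need 2^N ≥ 161820.48; 2^17 = 131072, 2^18 = 262144.
Minimum N = 18.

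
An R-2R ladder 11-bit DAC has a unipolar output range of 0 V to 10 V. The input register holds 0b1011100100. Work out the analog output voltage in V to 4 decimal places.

3.6133 V

LSB = 10 V / 2^11 = 4.883 mV.
Code 0b1011100100 = 740 decimal.
V_out = 0 + 740 × 0.00488281 V = 3.61328 V.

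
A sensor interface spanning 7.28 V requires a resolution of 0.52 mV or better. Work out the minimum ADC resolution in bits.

Number of steps required ≥ 7.28 V / 0.52 mV = 14000.00.
Need 2^N ≥ 14000.00; 2^13 = 8192, 2^14 = 16384.
Minimum N = 14.

14 bits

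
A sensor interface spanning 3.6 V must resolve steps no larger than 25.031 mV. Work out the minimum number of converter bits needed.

Number of steps required ≥ 3.6 V / 25.031 mV = 143.82.
Need 2^N ≥ 143.82; 2^7 = 128, 2^8 = 256.
Minimum N = 8.

8 bits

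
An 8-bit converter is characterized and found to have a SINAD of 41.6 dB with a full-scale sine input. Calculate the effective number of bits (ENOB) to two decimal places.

6.62 bits

ENOB = (SINAD − 1.76) / 6.02 = (41.6 − 1.76)/6.02 = 6.618.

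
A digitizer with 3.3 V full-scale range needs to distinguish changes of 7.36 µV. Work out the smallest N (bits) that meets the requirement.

Number of steps required ≥ 3.3 V / 7.36 µV = 448369.57.
Need 2^N ≥ 448369.57; 2^18 = 262144, 2^19 = 524288.
Minimum N = 19.

19 bits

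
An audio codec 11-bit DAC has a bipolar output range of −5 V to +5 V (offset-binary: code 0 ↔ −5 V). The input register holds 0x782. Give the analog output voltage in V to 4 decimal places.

LSB = 10 V / 2^11 = 4.883 mV.
Code 0x782 = 1922 decimal.
V_out = (−5) + 1922 × 0.00488281 V = 4.38477 V.

4.3848 V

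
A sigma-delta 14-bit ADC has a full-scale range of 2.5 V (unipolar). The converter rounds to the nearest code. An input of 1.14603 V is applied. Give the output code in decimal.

code 7511

LSB = 2.5 V / 16384 = 152.59 µV.
Input sits at 7510.622 steps above V_low.
round(7510.622) = 7511.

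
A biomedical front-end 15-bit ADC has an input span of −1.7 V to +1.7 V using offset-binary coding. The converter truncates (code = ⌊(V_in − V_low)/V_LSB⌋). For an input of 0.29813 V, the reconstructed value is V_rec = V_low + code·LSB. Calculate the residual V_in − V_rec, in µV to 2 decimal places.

28.19 µV

One LSB is 3.4 V / 32768 = 103.76 µV.
Scaled input = 19257.2717 LSBs, so code = 19257.
Code 19257 maps back to (−1.7) + 19257×0.00010376 V = 0.29810181 V.
V_in − V_rec = 2.81934e-05 V = 28.19 µV.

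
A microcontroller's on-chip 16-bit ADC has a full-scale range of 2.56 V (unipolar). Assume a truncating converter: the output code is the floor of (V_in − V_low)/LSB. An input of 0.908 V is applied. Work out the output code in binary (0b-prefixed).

code 0b101101011001100 (decimal 23244)

Full-scale span = 2.56 V; LSB = 2.56/2^16 = 39.06 µV.
(V_in − V_low)/LSB = (0.908 − 0) / 3.90625e-05 = 23244.800.
Floor → code 23244.
In binary (0b-prefixed): 0b101101011001100.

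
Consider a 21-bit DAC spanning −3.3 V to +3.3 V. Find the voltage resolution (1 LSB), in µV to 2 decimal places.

3.15 µV

Full-scale span = 6.6 V.
LSB = 6.6 / 2^21 = 6.6 / 2097152 = 3.14713e-06 V = 3.15 µV.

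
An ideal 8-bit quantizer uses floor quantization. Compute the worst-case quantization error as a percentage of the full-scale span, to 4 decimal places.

Truncating → worst-case error = 1 LSB = V_FS/2^8, so 100/256 = 0.390625 % of full scale.

0.3906 %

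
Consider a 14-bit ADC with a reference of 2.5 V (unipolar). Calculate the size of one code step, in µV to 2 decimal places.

152.59 µV

Full-scale span = 2.5 V.
LSB = 2.5 / 2^14 = 2.5 / 16384 = 0.000152588 V = 152.59 µV.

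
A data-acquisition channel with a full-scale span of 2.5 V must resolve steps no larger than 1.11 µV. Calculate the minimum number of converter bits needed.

22 bits

Number of steps required ≥ 2.5 V / 1.11 µV = 2252252.25.
Need 2^N ≥ 2252252.25; 2^21 = 2097152, 2^22 = 4194304.
Minimum N = 22.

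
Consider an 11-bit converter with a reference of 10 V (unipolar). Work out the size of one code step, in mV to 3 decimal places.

Full-scale span = 10 V.
LSB = 10 / 2^11 = 10 / 2048 = 0.00488281 V = 4.883 mV.

4.883 mV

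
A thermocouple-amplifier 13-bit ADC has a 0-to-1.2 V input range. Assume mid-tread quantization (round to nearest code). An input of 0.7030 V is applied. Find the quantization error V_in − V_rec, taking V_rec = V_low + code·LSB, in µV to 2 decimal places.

21.48 µV

Step size: 1.2 V ÷ 2^13 = 146.48 µV.
Scaled input = 4799.1467 LSBs, so code = 4799.
V_rec = 0 + 4799·0.000146484 = 0.70297852 V.
Difference: 2.14844e-05 V → 21.48 µV.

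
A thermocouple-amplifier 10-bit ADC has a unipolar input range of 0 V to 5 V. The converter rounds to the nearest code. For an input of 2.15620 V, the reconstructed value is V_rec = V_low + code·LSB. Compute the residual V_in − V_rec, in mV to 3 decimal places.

LSB = 5/2^10 = 4.883 mV.
(2.15620 − 0)/0.00488281 = 441.5898; round gives code 442.
Reconstructed: 2.1582031 V.
V_in − V_rec = -0.00200313 V = -2.003 mV.

-2.003 mV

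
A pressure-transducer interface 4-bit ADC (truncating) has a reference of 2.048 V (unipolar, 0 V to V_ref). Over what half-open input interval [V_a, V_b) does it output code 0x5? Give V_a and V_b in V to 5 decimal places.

[0.64000 V, 0.76800 V)

LSB = 2.048/2^4 = 128.000 mV.
Code 0x5 = 5 decimal.
V_a = V_low + 5·LSB = 0.64 V; V_b = V_low + 6·LSB = 0.768 V.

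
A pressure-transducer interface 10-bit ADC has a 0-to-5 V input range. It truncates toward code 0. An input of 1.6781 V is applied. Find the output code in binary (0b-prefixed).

LSB = 5 V / 1024 = 4.883 mV.
Input sits at 343.675 steps above V_low.
So the output code is 343.
In binary (0b-prefixed): 0b101010111.

code 0b101010111 (decimal 343)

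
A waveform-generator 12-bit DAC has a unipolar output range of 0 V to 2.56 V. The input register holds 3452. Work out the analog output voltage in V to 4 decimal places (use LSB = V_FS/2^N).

LSB = 2.56 V / 2^12 = 0.625 mV.
V_out = 0 + 3452 × 0.000625 V = 2.1575 V.

2.1575 V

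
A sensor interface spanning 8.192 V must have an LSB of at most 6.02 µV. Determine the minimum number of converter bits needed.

Number of steps required ≥ 8.192 V / 6.02 µV = 1360797.34.
Need 2^N ≥ 1360797.34; 2^20 = 1048576, 2^21 = 2097152.
Minimum N = 21.

21 bits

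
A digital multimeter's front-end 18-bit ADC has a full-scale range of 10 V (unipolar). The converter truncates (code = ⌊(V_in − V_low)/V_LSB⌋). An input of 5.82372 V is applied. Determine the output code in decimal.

code 152665

Full-scale span = 10 V; LSB = 10/2^18 = 38.15 µV.
(V_in − V_low)/LSB = (5.82372 − 0) / 3.8147e-05 = 152665.326.
So the output code is 152665.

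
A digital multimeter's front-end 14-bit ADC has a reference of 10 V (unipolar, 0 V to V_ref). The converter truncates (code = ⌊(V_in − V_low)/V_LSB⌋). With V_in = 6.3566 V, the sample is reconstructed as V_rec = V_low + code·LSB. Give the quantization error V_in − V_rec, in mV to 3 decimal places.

0.399 mV

LSB = 10/2^14 = 0.610 mV.
Scaled input = 10414.6534 LSBs, so code = 10414.
Code 10414 maps back to 0 + 10414×0.000610352 V = 6.3562012 V.
Error = 6.3566 − 6.3562012 = 0.000398828 V = 0.399 mV.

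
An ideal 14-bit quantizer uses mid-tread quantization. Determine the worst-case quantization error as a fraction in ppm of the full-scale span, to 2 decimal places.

Rounding → worst-case error = ½ LSB = V_FS/2^15, so 1e+06/32768 = 30.5176 ppm of full scale.

30.52 ppm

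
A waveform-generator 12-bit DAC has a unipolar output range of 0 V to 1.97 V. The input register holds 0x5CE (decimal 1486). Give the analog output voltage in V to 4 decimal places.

0.7147 V

LSB = 1.97 V / 2^12 = 480.96 µV.
Code 0x5CE = 1486 decimal.
V_out = 0 + 1486 × 0.000480957 V = 0.714702 V.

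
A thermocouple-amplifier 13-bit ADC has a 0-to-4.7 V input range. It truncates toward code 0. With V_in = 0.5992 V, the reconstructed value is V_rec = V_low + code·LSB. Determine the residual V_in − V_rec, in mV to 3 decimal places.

0.225 mV

LSB = 4.7/2^13 = 0.574 mV.
(0.5992 − 0)/0.00057373 = 1044.3929; ⌊·⌋ gives code 1044.
Reconstructed: 0.59897461 V.
Difference: 0.000225391 V → 0.225 mV.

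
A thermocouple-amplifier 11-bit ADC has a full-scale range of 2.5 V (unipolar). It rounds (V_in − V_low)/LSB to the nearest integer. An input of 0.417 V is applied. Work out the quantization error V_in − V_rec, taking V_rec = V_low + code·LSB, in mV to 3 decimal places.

One LSB is 2.5 V / 2048 = 1.221 mV.
Scaled input = 341.6064 LSBs, so code = 342.
V_rec = 0 + 342·0.0012207 = 0.41748047 V.
V_in − V_rec = -0.000480469 V = -0.480 mV.

-0.480 mV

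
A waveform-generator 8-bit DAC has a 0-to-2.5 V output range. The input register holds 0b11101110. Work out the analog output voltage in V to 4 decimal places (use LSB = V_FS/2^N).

2.3242 V

LSB = 2.5 V / 2^8 = 9.766 mV.
Code 0b11101110 = 238 decimal.
V_out = 0 + 238 × 0.00976562 V = 2.32422 V.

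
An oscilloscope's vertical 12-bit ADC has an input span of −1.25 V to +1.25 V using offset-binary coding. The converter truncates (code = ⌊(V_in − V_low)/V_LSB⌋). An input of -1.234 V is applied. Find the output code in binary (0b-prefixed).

code 0b11010 (decimal 26)

LSB = 2.5 V / 4096 = 0.610 mV.
(V_in − V_low)/LSB = (-1.234 − (−1.25)) / 0.000610352 = 26.214.
Floor → code 26.
In binary (0b-prefixed): 0b11010.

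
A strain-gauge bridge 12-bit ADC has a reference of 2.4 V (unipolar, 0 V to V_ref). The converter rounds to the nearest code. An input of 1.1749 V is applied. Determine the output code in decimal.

code 2005

With 4096 levels over 2.4 V, one step is 0.586 mV.
Input sits at 2005.163 steps above V_low.
So the output code is 2005.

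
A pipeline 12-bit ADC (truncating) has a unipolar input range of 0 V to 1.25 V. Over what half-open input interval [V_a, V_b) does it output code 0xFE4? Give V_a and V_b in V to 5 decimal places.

[1.24146 V, 1.24176 V)

LSB = 1.25/2^12 = 305.18 µV.
Code 0xFE4 = 4068 decimal.
V_a = V_low + 4068·LSB = 1.24146 V; V_b = V_low + 4069·LSB = 1.24176 V.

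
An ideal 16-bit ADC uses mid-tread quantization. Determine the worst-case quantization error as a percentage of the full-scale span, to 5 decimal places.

Rounding → worst-case error = ½ LSB = V_FS/2^17, so 100/131072 = 0.000762939 % of full scale.

0.00076 %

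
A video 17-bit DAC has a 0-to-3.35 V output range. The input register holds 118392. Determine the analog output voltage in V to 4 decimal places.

3.0259 V

LSB = 3.35 V / 2^17 = 25.56 µV.
V_out = 0 + 118392 × 2.55585e-05 V = 3.02592 V.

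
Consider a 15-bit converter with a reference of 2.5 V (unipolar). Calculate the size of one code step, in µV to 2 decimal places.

Full-scale span = 2.5 V.
LSB = 2.5 / 2^15 = 2.5 / 32768 = 7.62939e-05 V = 76.29 µV.

76.29 µV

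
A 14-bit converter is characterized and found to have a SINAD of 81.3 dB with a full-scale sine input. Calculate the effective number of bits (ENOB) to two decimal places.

ENOB = (SINAD − 1.76) / 6.02 = (81.3 − 1.76)/6.02 = 13.213.

13.21 bits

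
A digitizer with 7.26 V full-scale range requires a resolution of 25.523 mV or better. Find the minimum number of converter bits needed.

9 bits

Number of steps required ≥ 7.26 V / 25.523 mV = 284.45.
Need 2^N ≥ 284.45; 2^8 = 256, 2^9 = 512.
Minimum N = 9.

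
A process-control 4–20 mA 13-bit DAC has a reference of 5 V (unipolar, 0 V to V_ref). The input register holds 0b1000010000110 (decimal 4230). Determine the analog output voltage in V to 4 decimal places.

2.5818 V

LSB = 5 V / 2^13 = 0.610 mV.
Code 0b1000010000110 = 4230 decimal.
V_out = 0 + 4230 × 0.000610352 V = 2.58179 V.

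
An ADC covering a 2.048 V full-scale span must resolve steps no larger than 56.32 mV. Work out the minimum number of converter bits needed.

Number of steps required ≥ 2.048 V / 56.32 mV = 36.36.
Need 2^N ≥ 36.36; 2^5 = 32, 2^6 = 64.
Minimum N = 6.

6 bits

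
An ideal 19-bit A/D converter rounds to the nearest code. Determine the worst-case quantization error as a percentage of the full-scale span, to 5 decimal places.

Rounding → worst-case error = ½ LSB = V_FS/2^20, so 100/1048576 = 9.53674e-05 % of full scale.

0.00010 %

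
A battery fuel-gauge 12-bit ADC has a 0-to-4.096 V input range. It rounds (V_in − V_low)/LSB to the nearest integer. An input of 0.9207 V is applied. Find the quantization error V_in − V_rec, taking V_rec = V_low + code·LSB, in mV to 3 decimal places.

Step size: 4.096 V ÷ 2^12 = 1.000 mV.
(V_in − V_low)/LSB = (0.9207 − 0)/0.001 = 920.7000 → code 921 (round).
Code 921 maps back to 0 + 921×0.001 V = 0.921 V.
V_in − V_rec = -0.0003 V = -0.300 mV.

-0.300 mV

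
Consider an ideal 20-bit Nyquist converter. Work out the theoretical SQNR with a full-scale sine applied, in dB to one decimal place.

122.2 dB

SNR ≈ 6.02·N + 1.76 dB = 6.02·20 + 1.76 = 122.16 dB.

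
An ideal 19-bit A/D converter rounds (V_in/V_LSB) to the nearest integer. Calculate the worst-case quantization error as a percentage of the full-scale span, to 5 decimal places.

0.00010 %

Rounding → worst-case error = ½ LSB = V_FS/2^20, so 100/1048576 = 9.53674e-05 % of full scale.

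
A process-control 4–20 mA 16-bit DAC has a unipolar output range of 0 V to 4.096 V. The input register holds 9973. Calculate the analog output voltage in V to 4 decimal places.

LSB = 4.096 V / 2^16 = 62.50 µV.
V_out = 0 + 9973 × 6.25e-05 V = 0.623313 V.

0.6233 V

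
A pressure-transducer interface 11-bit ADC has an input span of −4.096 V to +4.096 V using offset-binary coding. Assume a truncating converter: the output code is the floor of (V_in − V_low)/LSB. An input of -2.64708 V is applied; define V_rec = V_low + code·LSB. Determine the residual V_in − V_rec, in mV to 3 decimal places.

LSB = 8.192/2^11 = 4.000 mV.
(V_in − V_low)/LSB = (-2.64708 − (−4.096))/0.004 = 362.2300 → code 362 (floor).
Reconstructed: -2.648 V.
Error = -2.64708 − (−2.648) = 0.00092 V = 0.920 mV.

0.920 mV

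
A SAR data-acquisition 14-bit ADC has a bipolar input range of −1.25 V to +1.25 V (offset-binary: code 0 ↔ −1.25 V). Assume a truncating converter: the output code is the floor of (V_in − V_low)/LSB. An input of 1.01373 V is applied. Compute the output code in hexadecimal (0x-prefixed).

LSB = 2.5 V / 16384 = 152.59 µV.
(1.01373 − (−1.25)) / 0.000152588 = 14835.581 LSBs.
⌊·⌋(14835.581) = 14835.
In hexadecimal (0x-prefixed): 0x39F3.

code 0x39F3 (decimal 14835)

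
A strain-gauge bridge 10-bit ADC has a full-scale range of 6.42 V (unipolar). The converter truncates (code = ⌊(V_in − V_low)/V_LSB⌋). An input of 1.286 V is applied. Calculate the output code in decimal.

With 1024 levels over 6.42 V, one step is 6.270 mV.
Input sits at 205.119 steps above V_low.
So the output code is 205.

code 205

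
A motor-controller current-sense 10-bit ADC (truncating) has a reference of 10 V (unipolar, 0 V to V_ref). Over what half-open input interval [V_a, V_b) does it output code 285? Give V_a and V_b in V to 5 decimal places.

[2.78320 V, 2.79297 V)

LSB = 10/2^10 = 9.766 mV.
V_a = V_low + 285·LSB = 2.7832 V; V_b = V_low + 286·LSB = 2.79297 V.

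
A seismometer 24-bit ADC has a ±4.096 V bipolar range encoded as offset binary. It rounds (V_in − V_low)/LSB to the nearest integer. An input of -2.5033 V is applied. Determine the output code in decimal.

With 16777216 levels over 8.192 V, one step is 0.49 µV.
Input sits at 3261849.600 steps above V_low.
So the output code is 3261850.

code 3261850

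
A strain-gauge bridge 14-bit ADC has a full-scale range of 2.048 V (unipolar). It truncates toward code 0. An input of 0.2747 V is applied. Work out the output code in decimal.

code 2197

Full-scale span = 2.048 V; LSB = 2.048/2^14 = 125.00 µV.
(0.2747 − 0) / 0.000125 = 2197.600 LSBs.
Floor → code 2197.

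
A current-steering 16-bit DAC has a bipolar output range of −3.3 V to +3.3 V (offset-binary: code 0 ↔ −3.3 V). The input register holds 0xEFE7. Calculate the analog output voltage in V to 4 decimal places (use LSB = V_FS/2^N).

2.8850 V

LSB = 6.6 V / 2^16 = 100.71 µV.
Code 0xEFE7 = 61415 decimal.
V_out = (−3.3) + 61415 × 0.000100708 V = 2.88498 V.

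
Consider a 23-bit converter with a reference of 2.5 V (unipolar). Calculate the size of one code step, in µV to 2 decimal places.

0.30 µV

Full-scale span = 2.5 V.
LSB = 2.5 / 2^23 = 2.5 / 8388608 = 2.98023e-07 V = 0.30 µV.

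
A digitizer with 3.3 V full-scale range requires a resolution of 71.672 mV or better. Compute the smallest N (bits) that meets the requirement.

Number of steps required ≥ 3.3 V / 71.672 mV = 46.04.
Need 2^N ≥ 46.04; 2^5 = 32, 2^6 = 64.
Minimum N = 6.

6 bits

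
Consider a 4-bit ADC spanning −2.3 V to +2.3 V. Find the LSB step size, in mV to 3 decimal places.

287.500 mV

Full-scale span = 4.6 V.
LSB = 4.6 / 2^4 = 4.6 / 16 = 0.2875 V = 287.500 mV.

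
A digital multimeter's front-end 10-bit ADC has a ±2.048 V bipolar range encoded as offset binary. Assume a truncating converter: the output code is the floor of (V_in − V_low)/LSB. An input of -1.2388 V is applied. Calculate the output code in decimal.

LSB = 4.096 V / 1024 = 4.000 mV.
(-1.2388 − (−2.048)) / 0.004 = 202.300 LSBs.
Floor → code 202.

code 202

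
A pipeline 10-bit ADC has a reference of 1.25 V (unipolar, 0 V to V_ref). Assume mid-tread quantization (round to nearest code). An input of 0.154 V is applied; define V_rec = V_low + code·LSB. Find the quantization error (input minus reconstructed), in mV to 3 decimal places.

Step size: 1.25 V ÷ 2^10 = 1.221 mV.
(V_in − V_low)/LSB = (0.154 − 0)/0.0012207 = 126.1568 → code 126 (round).
Code 126 maps back to 0 + 126×0.0012207 V = 0.15380859 V.
Difference: 0.000191406 V → 0.191 mV.

0.191 mV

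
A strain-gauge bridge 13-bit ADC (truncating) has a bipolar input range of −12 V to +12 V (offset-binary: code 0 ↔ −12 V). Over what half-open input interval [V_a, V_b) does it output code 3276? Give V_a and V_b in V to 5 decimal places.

[-2.40234 V, -2.39941 V)

LSB = 24/2^13 = 2.930 mV.
V_a = V_low + 3276·LSB = -2.40234 V; V_b = V_low + 3277·LSB = -2.39941 V.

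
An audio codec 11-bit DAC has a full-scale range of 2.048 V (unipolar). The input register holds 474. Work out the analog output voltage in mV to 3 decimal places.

LSB = 2.048 V / 2^11 = 1.000 mV.
V_out = 0 + 474 × 0.001 V = 0.474 V.
= 474.000 mV.

474.000 mV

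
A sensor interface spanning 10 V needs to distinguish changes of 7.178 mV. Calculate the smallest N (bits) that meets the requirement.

Number of steps required ≥ 10 V / 7.178 mV = 1393.15.
Need 2^N ≥ 1393.15; 2^10 = 1024, 2^11 = 2048.
Minimum N = 11.

11 bits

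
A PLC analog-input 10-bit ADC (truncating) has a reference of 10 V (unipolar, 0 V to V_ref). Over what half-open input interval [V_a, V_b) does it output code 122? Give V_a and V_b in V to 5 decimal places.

LSB = 10/2^10 = 9.766 mV.
V_a = V_low + 122·LSB = 1.19141 V; V_b = V_low + 123·LSB = 1.20117 V.

[1.19141 V, 1.20117 V)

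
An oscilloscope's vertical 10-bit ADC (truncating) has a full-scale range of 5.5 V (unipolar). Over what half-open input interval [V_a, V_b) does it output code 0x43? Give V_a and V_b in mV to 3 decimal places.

[359.863 mV, 365.234 mV)

LSB = 5.5/2^10 = 5.371 mV.
Code 0x43 = 67 decimal.
V_a = V_low + 67·LSB = 0.359863 V; V_b = V_low + 68·LSB = 0.365234 V.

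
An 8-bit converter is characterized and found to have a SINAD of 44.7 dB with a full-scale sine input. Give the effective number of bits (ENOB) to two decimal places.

7.13 bits

ENOB = (SINAD − 1.76) / 6.02 = (44.7 − 1.76)/6.02 = 7.133.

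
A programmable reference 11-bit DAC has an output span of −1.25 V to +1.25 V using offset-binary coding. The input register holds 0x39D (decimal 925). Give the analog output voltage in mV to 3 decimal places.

LSB = 2.5 V / 2^11 = 1.221 mV.
Code 0x39D = 925 decimal.
V_out = (−1.25) + 925 × 0.0012207 V = -0.12085 V.
= -120.850 mV.

-120.850 mV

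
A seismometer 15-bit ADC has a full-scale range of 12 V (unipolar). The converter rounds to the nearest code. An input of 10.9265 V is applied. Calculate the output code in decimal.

Full-scale span = 12 V; LSB = 12/2^15 = 366.21 µV.
(V_in − V_low)/LSB = (10.9265 − 0) / 0.000366211 = 29836.629.
So the output code is 29837.

code 29837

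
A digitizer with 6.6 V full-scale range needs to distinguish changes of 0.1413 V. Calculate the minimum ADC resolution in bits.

6 bits

Number of steps required ≥ 6.6 V / 0.1413 V = 46.71.
Need 2^N ≥ 46.71; 2^5 = 32, 2^6 = 64.
Minimum N = 6.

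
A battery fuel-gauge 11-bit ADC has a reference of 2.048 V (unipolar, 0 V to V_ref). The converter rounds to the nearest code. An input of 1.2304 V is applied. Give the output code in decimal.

LSB = 2.048 V / 2048 = 1.000 mV.
Input sits at 1230.400 steps above V_low.
So the output code is 1230.

code 1230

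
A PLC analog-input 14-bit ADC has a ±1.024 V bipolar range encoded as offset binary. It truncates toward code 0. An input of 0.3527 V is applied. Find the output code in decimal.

code 11013

With 16384 levels over 2.048 V, one step is 125.00 µV.
(V_in − V_low)/LSB = (0.3527 − (−1.024)) / 0.000125 = 11013.600.
Floor → code 11013.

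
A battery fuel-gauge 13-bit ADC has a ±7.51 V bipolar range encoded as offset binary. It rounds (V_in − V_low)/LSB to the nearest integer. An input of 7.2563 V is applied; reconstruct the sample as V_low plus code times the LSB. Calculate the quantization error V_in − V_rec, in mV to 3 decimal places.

-0.678 mV

One LSB is 15.02 V / 8192 = 1.833 mV.
(7.2563 − (−7.51))/0.0018335 = 8053.6305; round gives code 8054.
V_rec = (−7.51) + 8054·0.0018335 = 7.2569775 V.
V_in − V_rec = -0.000677539 V = -0.678 mV.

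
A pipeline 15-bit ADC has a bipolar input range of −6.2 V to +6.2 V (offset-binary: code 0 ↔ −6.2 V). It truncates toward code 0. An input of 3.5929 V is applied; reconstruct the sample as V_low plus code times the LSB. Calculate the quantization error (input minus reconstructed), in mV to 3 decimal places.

One LSB is 12.4 V / 32768 = 378.42 µV.
Scaled input = 25878.5280 LSBs, so code = 25878.
Code 25878 maps back to (−6.2) + 25878×0.000378418 V = 3.5927002 V.
V_in − V_rec = 0.000199805 V = 0.200 mV.

0.200 mV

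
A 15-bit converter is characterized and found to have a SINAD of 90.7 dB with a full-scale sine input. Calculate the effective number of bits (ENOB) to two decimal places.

14.77 bits

ENOB = (SINAD − 1.76) / 6.02 = (90.7 − 1.76)/6.02 = 14.774.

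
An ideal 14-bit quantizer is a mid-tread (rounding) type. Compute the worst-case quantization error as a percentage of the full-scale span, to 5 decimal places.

0.00305 %

Rounding → worst-case error = ½ LSB = V_FS/2^15, so 100/32768 = 0.00305176 % of full scale.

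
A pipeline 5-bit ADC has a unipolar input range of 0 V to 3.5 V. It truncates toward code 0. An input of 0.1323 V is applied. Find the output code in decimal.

code 1

Full-scale span = 3.5 V; LSB = 3.5/2^5 = 109.375 mV.
(0.1323 − 0) / 0.109375 = 1.210 LSBs.
Floor → code 1.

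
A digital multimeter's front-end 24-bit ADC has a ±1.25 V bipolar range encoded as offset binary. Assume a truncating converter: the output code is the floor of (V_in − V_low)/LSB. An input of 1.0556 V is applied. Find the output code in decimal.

code 15472619

With 16777216 levels over 2.5 V, one step is 0.15 µV.
(V_in − V_low)/LSB = (1.0556 − (−1.25)) / 1.49012e-07 = 15472619.684.
⌊·⌋(15472619.684) = 15472619.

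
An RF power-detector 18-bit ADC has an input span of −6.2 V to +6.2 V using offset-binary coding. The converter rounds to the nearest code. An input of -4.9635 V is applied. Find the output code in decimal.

code 26140

With 262144 levels over 12.4 V, one step is 47.30 µV.
Input sits at 26140.408 steps above V_low.
So the output code is 26140.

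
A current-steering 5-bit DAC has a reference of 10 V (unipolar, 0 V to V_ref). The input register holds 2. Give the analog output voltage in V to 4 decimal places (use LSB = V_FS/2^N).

0.6250 V

LSB = 10 V / 2^5 = 312.500 mV.
V_out = 0 + 2 × 0.3125 V = 0.625 V.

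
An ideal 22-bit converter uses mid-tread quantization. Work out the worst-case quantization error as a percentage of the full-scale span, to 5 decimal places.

Rounding → worst-case error = ½ LSB = V_FS/2^23, so 100/8388608 = 1.19209e-05 % of full scale.

0.00001 %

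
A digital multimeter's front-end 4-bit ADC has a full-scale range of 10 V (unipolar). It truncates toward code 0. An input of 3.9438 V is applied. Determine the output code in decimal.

Full-scale span = 10 V; LSB = 10/2^4 = 0.6250 V.
Input sits at 6.310 steps above V_low.
⌊·⌋(6.310) = 6.

code 6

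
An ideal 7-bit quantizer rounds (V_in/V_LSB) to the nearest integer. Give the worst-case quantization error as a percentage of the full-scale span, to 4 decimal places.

0.3906 %

Rounding → worst-case error = ½ LSB = V_FS/2^8, so 100/256 = 0.390625 % of full scale.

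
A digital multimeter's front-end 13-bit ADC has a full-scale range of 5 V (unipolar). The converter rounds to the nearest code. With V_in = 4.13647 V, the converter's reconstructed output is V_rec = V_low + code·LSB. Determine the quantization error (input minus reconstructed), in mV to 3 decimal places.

LSB = 5/2^13 = 0.610 mV.
Scaled input = 6777.1924 LSBs, so code = 6777.
Reconstructed: 4.1363525 V.
V_in − V_rec = 0.000117461 V = 0.117 mV.

0.117 mV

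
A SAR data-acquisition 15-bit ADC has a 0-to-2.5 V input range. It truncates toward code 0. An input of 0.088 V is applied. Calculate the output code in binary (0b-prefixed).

LSB = 2.5 V / 32768 = 76.29 µV.
Input sits at 1153.434 steps above V_low.
⌊·⌋(1153.434) = 1153.
In binary (0b-prefixed): 0b10010000001.

code 0b10010000001 (decimal 1153)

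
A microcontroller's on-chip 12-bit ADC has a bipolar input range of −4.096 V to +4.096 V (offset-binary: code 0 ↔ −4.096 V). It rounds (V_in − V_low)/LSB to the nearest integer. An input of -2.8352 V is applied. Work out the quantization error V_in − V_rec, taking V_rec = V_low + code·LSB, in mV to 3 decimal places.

0.800 mV

LSB = 8.192/2^12 = 2.000 mV.
(-2.8352 − (−4.096))/0.002 = 630.4000; round gives code 630.
Code 630 maps back to (−4.096) + 630×0.002 V = -2.836 V.
Difference: 0.0008 V → 0.800 mV.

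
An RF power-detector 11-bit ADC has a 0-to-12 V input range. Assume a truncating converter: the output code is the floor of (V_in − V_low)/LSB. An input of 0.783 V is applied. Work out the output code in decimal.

code 133

With 2048 levels over 12 V, one step is 5.859 mV.
Input sits at 133.632 steps above V_low.
⌊·⌋(133.632) = 133.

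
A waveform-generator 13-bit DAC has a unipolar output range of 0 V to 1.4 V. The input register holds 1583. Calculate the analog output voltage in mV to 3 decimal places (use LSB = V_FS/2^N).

LSB = 1.4 V / 2^13 = 170.90 µV.
V_out = 0 + 1583 × 0.000170898 V = 0.270532 V.
= 270.532 mV.

270.532 mV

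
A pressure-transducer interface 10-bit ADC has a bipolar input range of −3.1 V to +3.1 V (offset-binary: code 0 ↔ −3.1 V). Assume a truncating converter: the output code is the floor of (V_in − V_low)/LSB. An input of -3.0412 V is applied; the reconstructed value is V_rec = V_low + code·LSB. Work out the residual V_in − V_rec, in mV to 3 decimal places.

LSB = 6.2/2^10 = 6.055 mV.
(V_in − V_low)/LSB = (-3.0412 − (−3.1))/0.00605469 = 9.7115 → code 9 (floor).
V_rec = (−3.1) + 9·0.00605469 = -3.0455078 V.
Error = -3.0412 − (−3.0455078) = 0.00430781 V = 4.308 mV.

4.308 mV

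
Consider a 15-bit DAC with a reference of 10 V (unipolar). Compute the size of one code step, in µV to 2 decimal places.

Full-scale span = 10 V.
LSB = 10 / 2^15 = 10 / 32768 = 0.000305176 V = 305.18 µV.

305.18 µV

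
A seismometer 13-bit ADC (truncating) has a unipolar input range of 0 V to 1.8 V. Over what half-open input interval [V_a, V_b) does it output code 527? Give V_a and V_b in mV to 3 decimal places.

[115.796 mV, 116.016 mV)

LSB = 1.8/2^13 = 219.73 µV.
V_a = V_low + 527·LSB = 0.115796 V; V_b = V_low + 528·LSB = 0.116016 V.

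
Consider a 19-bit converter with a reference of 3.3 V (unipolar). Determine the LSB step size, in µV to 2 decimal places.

Full-scale span = 3.3 V.
LSB = 3.3 / 2^19 = 3.3 / 524288 = 6.29425e-06 V = 6.29 µV.

6.29 µV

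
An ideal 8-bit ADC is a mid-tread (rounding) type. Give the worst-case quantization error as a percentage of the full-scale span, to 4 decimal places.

0.1953 %

Rounding → worst-case error = ½ LSB = V_FS/2^9, so 100/512 = 0.195312 % of full scale.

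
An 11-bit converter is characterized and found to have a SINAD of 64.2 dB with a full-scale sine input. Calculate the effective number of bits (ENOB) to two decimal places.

10.37 bits

ENOB = (SINAD − 1.76) / 6.02 = (64.2 − 1.76)/6.02 = 10.372.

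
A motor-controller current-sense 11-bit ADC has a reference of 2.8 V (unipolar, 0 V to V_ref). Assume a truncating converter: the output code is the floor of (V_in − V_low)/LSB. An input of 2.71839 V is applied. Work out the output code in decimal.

code 1988

LSB = 2.8 V / 2048 = 1.367 mV.
(2.71839 − 0) / 0.00136719 = 1988.308 LSBs.
So the output code is 1988.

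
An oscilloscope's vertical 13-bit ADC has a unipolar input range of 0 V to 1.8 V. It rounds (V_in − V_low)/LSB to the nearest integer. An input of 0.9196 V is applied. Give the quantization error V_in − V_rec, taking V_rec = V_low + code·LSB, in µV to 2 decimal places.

44.34 µV

One LSB is 1.8 V / 8192 = 219.73 µV.
(0.9196 − 0)/0.000219727 = 4185.2018; round gives code 4185.
V_rec = 0 + 4185·0.000219727 = 0.91955566 V.
Error = 0.9196 − 0.91955566 = 4.43359e-05 V = 44.34 µV.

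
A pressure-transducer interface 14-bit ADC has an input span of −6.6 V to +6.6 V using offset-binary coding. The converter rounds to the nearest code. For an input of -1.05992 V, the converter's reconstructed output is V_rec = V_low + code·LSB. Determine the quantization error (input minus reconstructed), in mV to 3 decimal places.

0.334 mV

Step size: 13.2 V ÷ 2^14 = 0.806 mV.
(-1.05992 − (−6.6))/0.000805664 = 6876.4144; round gives code 6876.
Reconstructed: -1.0602539 V.
Error = -1.05992 − (−1.0602539) = 0.000333906 V = 0.334 mV.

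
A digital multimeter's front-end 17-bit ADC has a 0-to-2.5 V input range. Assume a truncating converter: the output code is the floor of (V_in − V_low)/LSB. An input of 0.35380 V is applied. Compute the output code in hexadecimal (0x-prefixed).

LSB = 2.5 V / 131072 = 19.07 µV.
(V_in − V_low)/LSB = (0.35380 − 0) / 1.90735e-05 = 18549.309.
So the output code is 18549.
In hexadecimal (0x-prefixed): 0x4875.

code 0x4875 (decimal 18549)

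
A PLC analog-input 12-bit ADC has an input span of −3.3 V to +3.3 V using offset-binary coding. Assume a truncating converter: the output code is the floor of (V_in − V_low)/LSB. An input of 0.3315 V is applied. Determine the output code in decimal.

code 2253

Full-scale span = 6.6 V; LSB = 6.6/2^12 = 1.611 mV.
(V_in − V_low)/LSB = (0.3315 − (−3.3)) / 0.00161133 = 2253.731.
⌊·⌋(2253.731) = 2253.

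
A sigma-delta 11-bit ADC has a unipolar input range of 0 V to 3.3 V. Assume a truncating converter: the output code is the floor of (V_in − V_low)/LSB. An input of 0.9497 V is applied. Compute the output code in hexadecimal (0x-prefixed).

LSB = 3.3 V / 2048 = 1.611 mV.
(0.9497 − 0) / 0.00161133 = 589.390 LSBs.
So the output code is 589.
In hexadecimal (0x-prefixed): 0x24D.

code 0x24D (decimal 589)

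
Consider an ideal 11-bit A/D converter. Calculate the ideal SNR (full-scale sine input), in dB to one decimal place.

68.0 dB

SNR ≈ 6.02·N + 1.76 dB = 6.02·11 + 1.76 = 67.98 dB.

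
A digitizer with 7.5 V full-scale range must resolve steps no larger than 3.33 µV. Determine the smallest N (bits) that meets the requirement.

Number of steps required ≥ 7.5 V / 3.33 µV = 2252252.25.
Need 2^N ≥ 2252252.25; 2^21 = 2097152, 2^22 = 4194304.
Minimum N = 22.

22 bits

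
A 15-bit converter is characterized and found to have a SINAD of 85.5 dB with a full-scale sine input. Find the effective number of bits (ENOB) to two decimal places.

ENOB = (SINAD − 1.76) / 6.02 = (85.5 − 1.76)/6.02 = 13.910.

13.91 bits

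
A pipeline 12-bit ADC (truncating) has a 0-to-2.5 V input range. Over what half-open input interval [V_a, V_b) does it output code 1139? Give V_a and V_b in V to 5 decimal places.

LSB = 2.5/2^12 = 0.610 mV.
V_a = V_low + 1139·LSB = 0.69519 V; V_b = V_low + 1140·LSB = 0.695801 V.

[0.69519 V, 0.69580 V)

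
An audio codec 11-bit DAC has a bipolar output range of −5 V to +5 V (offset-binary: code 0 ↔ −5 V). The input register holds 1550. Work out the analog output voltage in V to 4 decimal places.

2.5684 V

LSB = 10 V / 2^11 = 4.883 mV.
V_out = (−5) + 1550 × 0.00488281 V = 2.56836 V.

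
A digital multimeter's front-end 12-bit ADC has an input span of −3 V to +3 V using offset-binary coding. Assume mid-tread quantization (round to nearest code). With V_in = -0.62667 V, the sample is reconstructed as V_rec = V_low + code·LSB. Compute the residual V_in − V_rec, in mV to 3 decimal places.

One LSB is 6 V / 4096 = 1.465 mV.
(V_in − V_low)/LSB = (-0.62667 − (−3))/0.00146484 = 1620.1933 → code 1620 (round).
Reconstructed: -0.62695312 V.
Difference: 0.000283125 V → 0.283 mV.

0.283 mV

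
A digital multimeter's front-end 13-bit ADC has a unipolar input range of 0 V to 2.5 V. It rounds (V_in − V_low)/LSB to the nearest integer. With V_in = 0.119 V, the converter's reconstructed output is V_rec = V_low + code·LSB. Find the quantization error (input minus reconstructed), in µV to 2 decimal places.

One LSB is 2.5 V / 8192 = 305.18 µV.
Scaled input = 389.9392 LSBs, so code = 390.
Code 390 maps back to 0 + 390×0.000305176 V = 0.11901855 V.
V_in − V_rec = -1.85547e-05 V = -18.55 µV.

-18.55 µV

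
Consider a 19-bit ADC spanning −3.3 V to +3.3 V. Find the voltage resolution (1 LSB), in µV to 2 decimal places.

Full-scale span = 6.6 V.
LSB = 6.6 / 2^19 = 6.6 / 524288 = 1.25885e-05 V = 12.59 µV.

12.59 µV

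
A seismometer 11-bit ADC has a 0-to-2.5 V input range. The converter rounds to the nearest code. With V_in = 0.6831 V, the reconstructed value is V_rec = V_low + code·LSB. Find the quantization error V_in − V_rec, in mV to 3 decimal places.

One LSB is 2.5 V / 2048 = 1.221 mV.
(V_in − V_low)/LSB = (0.6831 − 0)/0.0012207 = 559.5955 → code 560 (round).
Reconstructed: 0.68359375 V.
Error = 0.6831 − 0.68359375 = -0.00049375 V = -0.494 mV.

-0.494 mV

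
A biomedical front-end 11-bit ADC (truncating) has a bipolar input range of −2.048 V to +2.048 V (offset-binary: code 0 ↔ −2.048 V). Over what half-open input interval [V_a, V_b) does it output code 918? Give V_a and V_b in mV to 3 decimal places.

LSB = 4.096/2^11 = 2.000 mV.
V_a = V_low + 918·LSB = -0.212 V; V_b = V_low + 919·LSB = -0.21 V.

[-212.000 mV, -210.000 mV)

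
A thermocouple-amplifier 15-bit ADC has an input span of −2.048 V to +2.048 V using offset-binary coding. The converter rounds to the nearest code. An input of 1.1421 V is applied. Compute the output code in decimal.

code 25521

With 32768 levels over 4.096 V, one step is 125.00 µV.
(V_in − V_low)/LSB = (1.1421 − (−2.048)) / 0.000125 = 25520.800.
Round → code 25521.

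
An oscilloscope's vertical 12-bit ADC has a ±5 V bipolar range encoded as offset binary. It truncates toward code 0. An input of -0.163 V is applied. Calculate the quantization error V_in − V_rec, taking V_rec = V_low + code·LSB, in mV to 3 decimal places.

0.574 mV

Step size: 10 V ÷ 2^12 = 2.441 mV.
(V_in − V_low)/LSB = (-0.163 − (−5))/0.00244141 = 1981.2352 → code 1981 (floor).
Reconstructed: -0.16357422 V.
V_in − V_rec = 0.000574219 V = 0.574 mV.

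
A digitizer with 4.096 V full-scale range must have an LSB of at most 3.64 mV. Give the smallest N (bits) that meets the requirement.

Number of steps required ≥ 4.096 V / 3.64 mV = 1125.27.
Need 2^N ≥ 1125.27; 2^10 = 1024, 2^11 = 2048.
Minimum N = 11.

11 bits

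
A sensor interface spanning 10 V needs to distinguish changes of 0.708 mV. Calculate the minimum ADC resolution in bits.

Number of steps required ≥ 10 V / 0.708 mV = 14124.29.
Need 2^N ≥ 14124.29; 2^13 = 8192, 2^14 = 16384.
Minimum N = 14.

14 bits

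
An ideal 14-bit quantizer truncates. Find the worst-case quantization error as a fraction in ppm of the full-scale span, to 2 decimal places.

Truncating → worst-case error = 1 LSB = V_FS/2^14, so 1e+06/16384 = 61.0352 ppm of full scale.

61.04 ppm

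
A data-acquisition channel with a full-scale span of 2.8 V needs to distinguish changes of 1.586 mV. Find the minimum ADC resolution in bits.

11 bits

Number of steps required ≥ 2.8 V / 1.586 mV = 1765.45.
Need 2^N ≥ 1765.45; 2^10 = 1024, 2^11 = 2048.
Minimum N = 11.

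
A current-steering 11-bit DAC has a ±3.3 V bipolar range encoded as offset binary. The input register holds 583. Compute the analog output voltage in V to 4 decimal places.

LSB = 6.6 V / 2^11 = 3.223 mV.
V_out = (−3.3) + 583 × 0.00322266 V = -1.42119 V.

-1.4212 V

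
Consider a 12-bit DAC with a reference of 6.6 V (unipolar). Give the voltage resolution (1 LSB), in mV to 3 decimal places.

1.611 mV

Full-scale span = 6.6 V.
LSB = 6.6 / 2^12 = 6.6 / 4096 = 0.00161133 V = 1.611 mV.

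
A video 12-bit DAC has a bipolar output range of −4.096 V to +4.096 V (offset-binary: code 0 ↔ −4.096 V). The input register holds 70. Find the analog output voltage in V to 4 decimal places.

LSB = 8.192 V / 2^12 = 2.000 mV.
V_out = (−4.096) + 70 × 0.002 V = -3.956 V.

-3.9560 V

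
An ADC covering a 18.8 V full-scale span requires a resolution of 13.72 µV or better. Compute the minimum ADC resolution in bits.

21 bits

Number of steps required ≥ 18.8 V / 13.72 µV = 1370262.39.
Need 2^N ≥ 1370262.39; 2^20 = 1048576, 2^21 = 2097152.
Minimum N = 21.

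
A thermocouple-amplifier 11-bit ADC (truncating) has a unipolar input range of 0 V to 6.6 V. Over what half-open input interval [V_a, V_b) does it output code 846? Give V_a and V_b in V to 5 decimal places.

[2.72637 V, 2.72959 V)

LSB = 6.6/2^11 = 3.223 mV.
V_a = V_low + 846·LSB = 2.72637 V; V_b = V_low + 847·LSB = 2.72959 V.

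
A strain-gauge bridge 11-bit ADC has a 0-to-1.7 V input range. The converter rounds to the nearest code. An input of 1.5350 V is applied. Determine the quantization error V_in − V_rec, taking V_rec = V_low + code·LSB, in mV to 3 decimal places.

LSB = 1.7/2^11 = 0.830 mV.
(V_in − V_low)/LSB = (1.5350 − 0)/0.000830078 = 1849.2235 → code 1849 (round).
Reconstructed: 1.5348145 V.
Error = 1.5350 − 1.5348145 = 0.000185547 V = 0.186 mV.

0.186 mV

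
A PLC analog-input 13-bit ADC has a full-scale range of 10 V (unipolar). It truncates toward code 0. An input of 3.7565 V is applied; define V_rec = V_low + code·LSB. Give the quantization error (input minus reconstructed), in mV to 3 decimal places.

Step size: 10 V ÷ 2^13 = 1.221 mV.
(3.7565 − 0)/0.0012207 = 3077.3248; ⌊·⌋ gives code 3077.
V_rec = 0 + 3077·0.0012207 = 3.7561035 V.
V_in − V_rec = 0.000396484 V = 0.396 mV.

0.396 mV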